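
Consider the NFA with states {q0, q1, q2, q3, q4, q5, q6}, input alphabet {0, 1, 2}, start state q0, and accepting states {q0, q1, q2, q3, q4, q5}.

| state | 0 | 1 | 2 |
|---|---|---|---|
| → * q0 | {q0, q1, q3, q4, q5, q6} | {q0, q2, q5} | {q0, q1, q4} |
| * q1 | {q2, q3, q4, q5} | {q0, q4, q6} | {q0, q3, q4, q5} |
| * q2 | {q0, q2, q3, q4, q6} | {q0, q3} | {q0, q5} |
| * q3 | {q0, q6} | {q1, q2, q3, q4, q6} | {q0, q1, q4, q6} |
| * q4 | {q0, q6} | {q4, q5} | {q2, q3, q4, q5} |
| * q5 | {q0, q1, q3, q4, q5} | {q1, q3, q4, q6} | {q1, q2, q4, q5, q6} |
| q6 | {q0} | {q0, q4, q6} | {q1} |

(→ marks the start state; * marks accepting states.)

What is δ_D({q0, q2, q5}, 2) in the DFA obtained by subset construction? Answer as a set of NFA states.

{q0, q1, q2, q4, q5, q6}

δ(q0,2) = {q0, q1, q4}; δ(q2,2) = {q0, q5}; δ(q5,2) = {q1, q2, q4, q5, q6}.
Union: {q0, q1, q2, q4, q5, q6}.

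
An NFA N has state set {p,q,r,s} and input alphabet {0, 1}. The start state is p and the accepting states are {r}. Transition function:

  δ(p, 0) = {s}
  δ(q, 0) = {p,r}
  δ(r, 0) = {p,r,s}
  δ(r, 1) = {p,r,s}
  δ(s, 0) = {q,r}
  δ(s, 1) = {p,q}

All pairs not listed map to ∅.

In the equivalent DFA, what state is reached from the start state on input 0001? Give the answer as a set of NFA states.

{p,q,r,s}

Start: {p}.
δ(p,0) = {s}.
Union: {s}.
After 0: {s}.
δ(s,0) = {q,r}.
Union: {q,r}.
After 0: {q,r}.
δ(q,0) = {p,r}; δ(r,0) = {p,r,s}.
Union: {p,r,s}.
After 0: {p,r,s}.
δ(p,1) = ∅; δ(r,1) = {p,r,s}; δ(s,1) = {p,q}.
Union: {p,q,r,s}.
After 1: {p,q,r,s}.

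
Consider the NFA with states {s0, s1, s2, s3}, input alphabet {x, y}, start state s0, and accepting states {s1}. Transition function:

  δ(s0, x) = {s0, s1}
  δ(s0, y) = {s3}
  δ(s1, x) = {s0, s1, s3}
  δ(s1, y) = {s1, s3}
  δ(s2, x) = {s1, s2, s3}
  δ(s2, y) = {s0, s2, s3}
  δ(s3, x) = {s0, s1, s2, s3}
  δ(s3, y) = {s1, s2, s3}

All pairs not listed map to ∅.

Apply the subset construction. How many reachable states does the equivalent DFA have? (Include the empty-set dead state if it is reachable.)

7

Start state of the DFA: {s0}.
{s0} --x--> {s0, s1}  [new]
{s0} --y--> {s3}  [new]
{s0, s1} --x--> {s0, s1, s3}  [new]
{s0, s1} --y--> {s1, s3}  [new]
{s3} --x--> {s0, s1, s2, s3}  [new]
{s3} --y--> {s1, s2, s3}  [new]
{s0, s1, s3} --x--> {s0, s1, s2, s3}  [seen]
{s0, s1, s3} --y--> {s1, s2, s3}  [seen]
{s1, s3} --x--> {s0, s1, s2, s3}  [seen]
{s1, s3} --y--> {s1, s2, s3}  [seen]
{s0, s1, s2, s3} --x--> {s0, s1, s2, s3}  [seen]
{s0, s1, s2, s3} --y--> {s0, s1, s2, s3}  [seen]
{s1, s2, s3} --x--> {s0, s1, s2, s3}  [seen]
{s1, s2, s3} --y--> {s0, s1, s2, s3}  [seen]
Reachable DFA states: {s0}, {s0, s1}, {s3}, {s0, s1, s3}, {s1, s3}, {s0, s1, s2, s3}, {s1, s2, s3}.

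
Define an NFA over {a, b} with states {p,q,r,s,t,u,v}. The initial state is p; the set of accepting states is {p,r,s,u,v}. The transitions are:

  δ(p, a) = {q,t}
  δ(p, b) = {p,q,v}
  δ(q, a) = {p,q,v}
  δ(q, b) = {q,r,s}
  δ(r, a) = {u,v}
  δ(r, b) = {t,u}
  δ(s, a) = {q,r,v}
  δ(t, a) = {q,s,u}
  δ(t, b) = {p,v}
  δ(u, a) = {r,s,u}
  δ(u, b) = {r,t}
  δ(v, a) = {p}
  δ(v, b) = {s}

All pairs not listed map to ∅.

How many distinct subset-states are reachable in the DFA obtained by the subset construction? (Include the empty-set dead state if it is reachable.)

10

Start state of the DFA: {p}.
{p} --a--> {q,t}  [new]
{p} --b--> {p,q,v}  [new]
{q,t} --a--> {p,q,s,u,v}  [new]
{q,t} --b--> {p,q,r,s,v}  [new]
{p,q,v} --a--> {p,q,t,v}  [new]
{p,q,v} --b--> {p,q,r,s,v}  [seen]
{p,q,s,u,v} --a--> {p,q,r,s,t,u,v}  [new]
{p,q,s,u,v} --b--> {p,q,r,s,t,v}  [new]
{p,q,r,s,v} --a--> {p,q,r,t,u,v}  [new]
{p,q,r,s,v} --b--> {p,q,r,s,t,u,v}  [seen]
{p,q,t,v} --a--> {p,q,s,t,u,v}  [new]
{p,q,t,v} --b--> {p,q,r,s,v}  [seen]
{p,q,r,s,t,u,v} --a--> {p,q,r,s,t,u,v}  [seen]
{p,q,r,s,t,u,v} --b--> {p,q,r,s,t,u,v}  [seen]
{p,q,r,s,t,v} --a--> {p,q,r,s,t,u,v}  [seen]
{p,q,r,s,t,v} --b--> {p,q,r,s,t,u,v}  [seen]
{p,q,r,t,u,v} --a--> {p,q,r,s,t,u,v}  [seen]
{p,q,r,t,u,v} --b--> {p,q,r,s,t,u,v}  [seen]
{p,q,s,t,u,v} --a--> {p,q,r,s,t,u,v}  [seen]
{p,q,s,t,u,v} --b--> {p,q,r,s,t,v}  [seen]
Reachable DFA states: {p}, {q,t}, {p,q,v}, {p,q,s,u,v}, {p,q,r,s,v}, {p,q,t,v}, {p,q,r,s,t,u,v}, {p,q,r,s,t,v}, {p,q,r,t,u,v}, {p,q,s,t,u,v}.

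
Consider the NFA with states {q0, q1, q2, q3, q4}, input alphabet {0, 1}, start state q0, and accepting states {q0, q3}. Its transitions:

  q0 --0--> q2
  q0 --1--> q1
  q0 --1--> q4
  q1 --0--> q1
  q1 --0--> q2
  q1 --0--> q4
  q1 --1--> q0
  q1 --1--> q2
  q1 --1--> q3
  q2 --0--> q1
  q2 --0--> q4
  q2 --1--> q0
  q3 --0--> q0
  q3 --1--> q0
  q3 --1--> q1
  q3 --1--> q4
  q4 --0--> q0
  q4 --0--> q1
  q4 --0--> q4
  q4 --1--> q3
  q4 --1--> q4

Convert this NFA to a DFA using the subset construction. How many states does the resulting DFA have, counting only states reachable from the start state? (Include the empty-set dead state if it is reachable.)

Start state of the DFA: {q0}.
{q0} --0--> {q2}  [new]
{q0} --1--> {q1, q4}  [new]
{q2} --0--> {q1, q4}  [seen]
{q2} --1--> {q0}  [seen]
{q1, q4} --0--> {q0, q1, q2, q4}  [new]
{q1, q4} --1--> {q0, q2, q3, q4}  [new]
{q0, q1, q2, q4} --0--> {q0, q1, q2, q4}  [seen]
{q0, q1, q2, q4} --1--> {q0, q1, q2, q3, q4}  [new]
{q0, q2, q3, q4} --0--> {q0, q1, q2, q4}  [seen]
{q0, q2, q3, q4} --1--> {q0, q1, q3, q4}  [new]
{q0, q1, q2, q3, q4} --0--> {q0, q1, q2, q4}  [seen]
{q0, q1, q2, q3, q4} --1--> {q0, q1, q2, q3, q4}  [seen]
{q0, q1, q3, q4} --0--> {q0, q1, q2, q4}  [seen]
{q0, q1, q3, q4} --1--> {q0, q1, q2, q3, q4}  [seen]
Reachable DFA states: {q0}, {q2}, {q1, q4}, {q0, q1, q2, q4}, {q0, q2, q3, q4}, {q0, q1, q2, q3, q4}, {q0, q1, q3, q4}.

7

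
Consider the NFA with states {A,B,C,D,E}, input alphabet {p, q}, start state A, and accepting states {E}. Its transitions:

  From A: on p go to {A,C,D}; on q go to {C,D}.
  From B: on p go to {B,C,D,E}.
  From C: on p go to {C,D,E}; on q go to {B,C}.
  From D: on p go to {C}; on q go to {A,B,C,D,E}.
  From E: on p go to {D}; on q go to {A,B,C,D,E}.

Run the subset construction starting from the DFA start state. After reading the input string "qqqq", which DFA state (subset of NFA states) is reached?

Start: {A}.
δ(A,q) = {C,D}.
Union: {C,D}.
After q: {C,D}.
δ(C,q) = {B,C}; δ(D,q) = {A,B,C,D,E}.
Union: {A,B,C,D,E}.
After q: {A,B,C,D,E}.
δ(A,q) = {C,D}; δ(B,q) = ∅; δ(C,q) = {B,C}; δ(D,q) = {A,B,C,D,E}; δ(E,q) = {A,B,C,D,E}.
Union: {A,B,C,D,E}.
After q: {A,B,C,D,E}.
δ(A,q) = {C,D}; δ(B,q) = ∅; δ(C,q) = {B,C}; δ(D,q) = {A,B,C,D,E}; δ(E,q) = {A,B,C,D,E}.
Union: {A,B,C,D,E}.
After q: {A,B,C,D,E}.

{A,B,C,D,E}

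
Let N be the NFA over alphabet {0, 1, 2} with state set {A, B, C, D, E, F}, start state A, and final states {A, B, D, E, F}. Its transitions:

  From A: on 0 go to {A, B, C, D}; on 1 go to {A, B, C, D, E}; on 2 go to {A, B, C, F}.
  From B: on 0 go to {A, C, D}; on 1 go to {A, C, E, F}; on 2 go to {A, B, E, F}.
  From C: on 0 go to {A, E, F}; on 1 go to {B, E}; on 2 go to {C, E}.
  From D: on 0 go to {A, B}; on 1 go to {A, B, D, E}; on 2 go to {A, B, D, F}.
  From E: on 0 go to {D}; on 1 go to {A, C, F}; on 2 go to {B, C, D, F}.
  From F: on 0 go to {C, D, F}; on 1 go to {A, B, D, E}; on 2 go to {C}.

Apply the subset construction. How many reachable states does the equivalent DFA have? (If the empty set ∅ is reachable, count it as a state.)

Start state of the DFA: {A}.
{A} --0--> {A, B, C, D}  [new]
{A} --1--> {A, B, C, D, E}  [new]
{A} --2--> {A, B, C, F}  [new]
{A, B, C, D} --0--> {A, B, C, D, E, F}  [new]
{A, B, C, D} --1--> {A, B, C, D, E, F}  [seen]
{A, B, C, D} --2--> {A, B, C, D, E, F}  [seen]
{A, B, C, D, E} --0--> {A, B, C, D, E, F}  [seen]
{A, B, C, D, E} --1--> {A, B, C, D, E, F}  [seen]
{A, B, C, D, E} --2--> {A, B, C, D, E, F}  [seen]
{A, B, C, F} --0--> {A, B, C, D, E, F}  [seen]
{A, B, C, F} --1--> {A, B, C, D, E, F}  [seen]
{A, B, C, F} --2--> {A, B, C, E, F}  [new]
{A, B, C, D, E, F} --0--> {A, B, C, D, E, F}  [seen]
{A, B, C, D, E, F} --1--> {A, B, C, D, E, F}  [seen]
{A, B, C, D, E, F} --2--> {A, B, C, D, E, F}  [seen]
{A, B, C, E, F} --0--> {A, B, C, D, E, F}  [seen]
{A, B, C, E, F} --1--> {A, B, C, D, E, F}  [seen]
{A, B, C, E, F} --2--> {A, B, C, D, E, F}  [seen]
Reachable DFA states: {A}, {A, B, C, D}, {A, B, C, D, E}, {A, B, C, F}, {A, B, C, D, E, F}, {A, B, C, E, F}.

6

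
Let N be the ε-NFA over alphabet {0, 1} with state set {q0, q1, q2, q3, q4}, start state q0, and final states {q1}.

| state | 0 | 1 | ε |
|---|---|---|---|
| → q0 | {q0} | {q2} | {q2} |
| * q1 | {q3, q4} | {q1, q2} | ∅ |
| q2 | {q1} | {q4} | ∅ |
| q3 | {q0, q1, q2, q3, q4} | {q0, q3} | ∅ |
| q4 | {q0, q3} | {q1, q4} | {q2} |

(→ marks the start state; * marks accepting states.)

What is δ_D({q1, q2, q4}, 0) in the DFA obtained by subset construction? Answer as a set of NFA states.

δ(q1,0) = {q3, q4}; δ(q2,0) = {q1}; δ(q4,0) = {q0, q3}.
Union: {q0, q1, q3, q4}.
ε-closure gives {q0, q1, q2, q3, q4}.

{q0, q1, q2, q3, q4}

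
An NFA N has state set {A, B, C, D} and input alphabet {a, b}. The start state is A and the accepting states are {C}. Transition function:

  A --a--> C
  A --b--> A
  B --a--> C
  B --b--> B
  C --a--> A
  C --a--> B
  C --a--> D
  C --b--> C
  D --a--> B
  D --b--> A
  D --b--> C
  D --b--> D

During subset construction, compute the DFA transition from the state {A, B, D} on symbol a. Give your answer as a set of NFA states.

δ(A,a) = {C}; δ(B,a) = {C}; δ(D,a) = {B}.
Union: {B, C}.

{B, C}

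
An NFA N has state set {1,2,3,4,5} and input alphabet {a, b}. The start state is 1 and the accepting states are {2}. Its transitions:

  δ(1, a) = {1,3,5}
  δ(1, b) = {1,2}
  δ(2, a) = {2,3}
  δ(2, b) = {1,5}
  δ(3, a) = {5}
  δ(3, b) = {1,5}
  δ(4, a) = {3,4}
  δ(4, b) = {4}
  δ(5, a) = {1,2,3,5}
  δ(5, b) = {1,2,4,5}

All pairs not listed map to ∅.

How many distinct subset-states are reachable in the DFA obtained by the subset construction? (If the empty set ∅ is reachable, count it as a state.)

7

Start state of the DFA: {1}.
{1} --a--> {1,3,5}  [new]
{1} --b--> {1,2}  [new]
{1,3,5} --a--> {1,2,3,5}  [new]
{1,3,5} --b--> {1,2,4,5}  [new]
{1,2} --a--> {1,2,3,5}  [seen]
{1,2} --b--> {1,2,5}  [new]
{1,2,3,5} --a--> {1,2,3,5}  [seen]
{1,2,3,5} --b--> {1,2,4,5}  [seen]
{1,2,4,5} --a--> {1,2,3,4,5}  [new]
{1,2,4,5} --b--> {1,2,4,5}  [seen]
{1,2,5} --a--> {1,2,3,5}  [seen]
{1,2,5} --b--> {1,2,4,5}  [seen]
{1,2,3,4,5} --a--> {1,2,3,4,5}  [seen]
{1,2,3,4,5} --b--> {1,2,4,5}  [seen]
Reachable DFA states: {1}, {1,3,5}, {1,2}, {1,2,3,5}, {1,2,4,5}, {1,2,5}, {1,2,3,4,5}.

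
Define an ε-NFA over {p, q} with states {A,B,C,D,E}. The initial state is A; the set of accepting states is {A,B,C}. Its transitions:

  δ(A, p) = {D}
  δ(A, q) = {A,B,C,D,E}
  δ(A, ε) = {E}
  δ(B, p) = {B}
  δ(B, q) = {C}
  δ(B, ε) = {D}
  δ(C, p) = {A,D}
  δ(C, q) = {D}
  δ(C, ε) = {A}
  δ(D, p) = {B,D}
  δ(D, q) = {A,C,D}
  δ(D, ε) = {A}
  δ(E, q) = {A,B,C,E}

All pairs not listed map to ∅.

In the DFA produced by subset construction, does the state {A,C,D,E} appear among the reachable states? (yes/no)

no

Start state of the DFA: {A,E} (ε-closure of the NFA start).
{A,E} --p--> {A,D,E}  [new]
{A,E} --q--> {A,B,C,D,E}  [new]
{A,D,E} --p--> {A,B,D,E}  [new]
{A,D,E} --q--> {A,B,C,D,E}  [seen]
{A,B,C,D,E} --p--> {A,B,D,E}  [seen]
{A,B,C,D,E} --q--> {A,B,C,D,E}  [seen]
{A,B,D,E} --p--> {A,B,D,E}  [seen]
{A,B,D,E} --q--> {A,B,C,D,E}  [seen]
Reachable DFA states: {A,E}, {A,D,E}, {A,B,C,D,E}, {A,B,D,E}.
{A,C,D,E} is not among them.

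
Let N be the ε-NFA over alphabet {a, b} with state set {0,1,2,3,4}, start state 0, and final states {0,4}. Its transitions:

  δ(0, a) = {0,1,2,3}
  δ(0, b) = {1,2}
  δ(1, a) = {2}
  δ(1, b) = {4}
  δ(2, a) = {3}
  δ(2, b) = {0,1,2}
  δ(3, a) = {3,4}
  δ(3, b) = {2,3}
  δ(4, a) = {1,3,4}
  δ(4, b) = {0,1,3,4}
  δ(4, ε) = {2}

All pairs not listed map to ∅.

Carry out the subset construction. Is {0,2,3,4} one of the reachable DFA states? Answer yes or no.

no

Start state of the DFA: {0} (ε-closure of the NFA start).
{0} --a--> {0,1,2,3}  [new]
{0} --b--> {1,2}  [new]
{0,1,2,3} --a--> {0,1,2,3,4}  [new]
{0,1,2,3} --b--> {0,1,2,3,4}  [seen]
{1,2} --a--> {2,3}  [new]
{1,2} --b--> {0,1,2,4}  [new]
{0,1,2,3,4} --a--> {0,1,2,3,4}  [seen]
{0,1,2,3,4} --b--> {0,1,2,3,4}  [seen]
{2,3} --a--> {2,3,4}  [new]
{2,3} --b--> {0,1,2,3}  [seen]
{0,1,2,4} --a--> {0,1,2,3,4}  [seen]
{0,1,2,4} --b--> {0,1,2,3,4}  [seen]
{2,3,4} --a--> {1,2,3,4}  [new]
{2,3,4} --b--> {0,1,2,3,4}  [seen]
{1,2,3,4} --a--> {1,2,3,4}  [seen]
{1,2,3,4} --b--> {0,1,2,3,4}  [seen]
Reachable DFA states: {0}, {0,1,2,3}, {1,2}, {0,1,2,3,4}, {2,3}, {0,1,2,4}, {2,3,4}, {1,2,3,4}.
{0,2,3,4} is not among them.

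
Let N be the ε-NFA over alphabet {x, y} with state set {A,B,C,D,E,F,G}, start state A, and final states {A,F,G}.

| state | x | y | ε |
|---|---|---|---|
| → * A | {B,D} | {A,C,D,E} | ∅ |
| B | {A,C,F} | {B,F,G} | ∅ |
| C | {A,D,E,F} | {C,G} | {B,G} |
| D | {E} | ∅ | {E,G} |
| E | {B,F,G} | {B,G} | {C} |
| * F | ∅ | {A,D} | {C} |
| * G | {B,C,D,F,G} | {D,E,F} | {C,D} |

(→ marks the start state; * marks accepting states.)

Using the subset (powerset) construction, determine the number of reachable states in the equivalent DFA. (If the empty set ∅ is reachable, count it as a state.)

Start state of the DFA: {A} (ε-closure of the NFA start).
{A} --x--> {B,C,D,E,G}  [new]
{A} --y--> {A,B,C,D,E,G}  [new]
{B,C,D,E,G} --x--> {A,B,C,D,E,F,G}  [new]
{B,C,D,E,G} --y--> {B,C,D,E,F,G}  [new]
{A,B,C,D,E,G} --x--> {A,B,C,D,E,F,G}  [seen]
{A,B,C,D,E,G} --y--> {A,B,C,D,E,F,G}  [seen]
{A,B,C,D,E,F,G} --x--> {A,B,C,D,E,F,G}  [seen]
{A,B,C,D,E,F,G} --y--> {A,B,C,D,E,F,G}  [seen]
{B,C,D,E,F,G} --x--> {A,B,C,D,E,F,G}  [seen]
{B,C,D,E,F,G} --y--> {A,B,C,D,E,F,G}  [seen]
Reachable DFA states: {A}, {B,C,D,E,G}, {A,B,C,D,E,G}, {A,B,C,D,E,F,G}, {B,C,D,E,F,G}.

5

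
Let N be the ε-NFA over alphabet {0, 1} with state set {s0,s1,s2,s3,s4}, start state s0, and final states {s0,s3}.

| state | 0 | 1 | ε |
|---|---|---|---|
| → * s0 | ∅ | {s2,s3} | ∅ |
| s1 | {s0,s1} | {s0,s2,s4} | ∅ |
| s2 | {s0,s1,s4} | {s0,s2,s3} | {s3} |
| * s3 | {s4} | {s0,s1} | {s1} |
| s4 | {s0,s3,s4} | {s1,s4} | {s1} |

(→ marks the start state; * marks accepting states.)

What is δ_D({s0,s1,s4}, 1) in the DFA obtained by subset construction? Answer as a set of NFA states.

{s0,s1,s2,s3,s4}

δ(s0,1) = {s2,s3}; δ(s1,1) = {s0,s2,s4}; δ(s4,1) = {s1,s4}.
Union: {s0,s1,s2,s3,s4}.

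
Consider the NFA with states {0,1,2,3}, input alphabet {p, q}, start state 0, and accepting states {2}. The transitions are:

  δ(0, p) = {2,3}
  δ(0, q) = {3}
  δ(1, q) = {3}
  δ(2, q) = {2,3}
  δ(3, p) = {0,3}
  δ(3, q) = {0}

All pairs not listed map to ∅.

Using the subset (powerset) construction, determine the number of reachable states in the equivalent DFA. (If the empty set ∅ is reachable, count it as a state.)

Start state of the DFA: {0}.
{0} --p--> {2,3}  [new]
{0} --q--> {3}  [new]
{2,3} --p--> {0,3}  [new]
{2,3} --q--> {0,2,3}  [new]
{3} --p--> {0,3}  [seen]
{3} --q--> {0}  [seen]
{0,3} --p--> {0,2,3}  [seen]
{0,3} --q--> {0,3}  [seen]
{0,2,3} --p--> {0,2,3}  [seen]
{0,2,3} --q--> {0,2,3}  [seen]
Reachable DFA states: {0}, {2,3}, {3}, {0,3}, {0,2,3}.

5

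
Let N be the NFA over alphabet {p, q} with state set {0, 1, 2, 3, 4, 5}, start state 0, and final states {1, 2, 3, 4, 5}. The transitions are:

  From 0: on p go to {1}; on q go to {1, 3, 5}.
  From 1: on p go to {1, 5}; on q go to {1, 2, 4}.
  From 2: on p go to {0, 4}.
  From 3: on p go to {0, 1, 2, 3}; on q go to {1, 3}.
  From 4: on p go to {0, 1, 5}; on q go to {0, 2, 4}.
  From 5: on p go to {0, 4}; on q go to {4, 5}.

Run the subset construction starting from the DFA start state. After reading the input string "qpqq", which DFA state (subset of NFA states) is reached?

{0, 1, 2, 3, 4, 5}

Start: {0}.
δ(0,q) = {1, 3, 5}.
Union: {1, 3, 5}.
After q: {1, 3, 5}.
δ(1,p) = {1, 5}; δ(3,p) = {0, 1, 2, 3}; δ(5,p) = {0, 4}.
Union: {0, 1, 2, 3, 4, 5}.
After p: {0, 1, 2, 3, 4, 5}.
δ(0,q) = {1, 3, 5}; δ(1,q) = {1, 2, 4}; δ(2,q) = ∅; δ(3,q) = {1, 3}; δ(4,q) = {0, 2, 4}; δ(5,q) = {4, 5}.
Union: {0, 1, 2, 3, 4, 5}.
After q: {0, 1, 2, 3, 4, 5}.
δ(0,q) = {1, 3, 5}; δ(1,q) = {1, 2, 4}; δ(2,q) = ∅; δ(3,q) = {1, 3}; δ(4,q) = {0, 2, 4}; δ(5,q) = {4, 5}.
Union: {0, 1, 2, 3, 4, 5}.
After q: {0, 1, 2, 3, 4, 5}.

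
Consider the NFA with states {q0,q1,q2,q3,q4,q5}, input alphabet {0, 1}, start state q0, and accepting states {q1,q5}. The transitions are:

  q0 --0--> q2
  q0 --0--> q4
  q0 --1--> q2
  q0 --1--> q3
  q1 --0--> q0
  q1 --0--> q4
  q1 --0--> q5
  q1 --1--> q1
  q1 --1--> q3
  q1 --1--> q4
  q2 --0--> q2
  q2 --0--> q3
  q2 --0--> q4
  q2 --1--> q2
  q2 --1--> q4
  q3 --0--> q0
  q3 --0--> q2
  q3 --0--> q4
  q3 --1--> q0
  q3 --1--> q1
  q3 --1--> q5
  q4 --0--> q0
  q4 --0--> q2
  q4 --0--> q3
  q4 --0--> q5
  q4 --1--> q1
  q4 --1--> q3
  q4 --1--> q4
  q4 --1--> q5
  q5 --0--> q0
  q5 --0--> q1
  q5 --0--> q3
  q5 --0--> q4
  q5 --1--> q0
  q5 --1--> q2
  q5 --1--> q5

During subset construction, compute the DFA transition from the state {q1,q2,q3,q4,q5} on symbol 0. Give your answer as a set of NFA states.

{q0,q1,q2,q3,q4,q5}

δ(q1,0) = {q0,q4,q5}; δ(q2,0) = {q2,q3,q4}; δ(q3,0) = {q0,q2,q4}; δ(q4,0) = {q0,q2,q3,q5}; δ(q5,0) = {q0,q1,q3,q4}.
Union: {q0,q1,q2,q3,q4,q5}.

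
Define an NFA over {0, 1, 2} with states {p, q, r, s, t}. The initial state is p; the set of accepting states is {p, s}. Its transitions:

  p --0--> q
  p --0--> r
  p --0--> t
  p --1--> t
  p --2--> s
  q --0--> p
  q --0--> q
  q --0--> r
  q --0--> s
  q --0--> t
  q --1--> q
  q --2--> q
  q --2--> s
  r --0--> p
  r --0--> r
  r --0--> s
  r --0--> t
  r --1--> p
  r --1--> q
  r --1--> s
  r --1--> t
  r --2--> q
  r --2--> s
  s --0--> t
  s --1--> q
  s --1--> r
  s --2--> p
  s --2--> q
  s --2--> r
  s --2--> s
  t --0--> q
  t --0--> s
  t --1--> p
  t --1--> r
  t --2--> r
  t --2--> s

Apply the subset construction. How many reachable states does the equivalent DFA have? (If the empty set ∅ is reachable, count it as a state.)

Start state of the DFA: {p}.
{p} --0--> {q, r, t}  [new]
{p} --1--> {t}  [new]
{p} --2--> {s}  [new]
{q, r, t} --0--> {p, q, r, s, t}  [new]
{q, r, t} --1--> {p, q, r, s, t}  [seen]
{q, r, t} --2--> {q, r, s}  [new]
{t} --0--> {q, s}  [new]
{t} --1--> {p, r}  [new]
{t} --2--> {r, s}  [new]
{s} --0--> {t}  [seen]
{s} --1--> {q, r}  [new]
{s} --2--> {p, q, r, s}  [new]
{p, q, r, s, t} --0--> {p, q, r, s, t}  [seen]
{p, q, r, s, t} --1--> {p, q, r, s, t}  [seen]
{p, q, r, s, t} --2--> {p, q, r, s}  [seen]
{q, r, s} --0--> {p, q, r, s, t}  [seen]
{q, r, s} --1--> {p, q, r, s, t}  [seen]
{q, r, s} --2--> {p, q, r, s}  [seen]
{q, s} --0--> {p, q, r, s, t}  [seen]
{q, s} --1--> {q, r}  [seen]
{q, s} --2--> {p, q, r, s}  [seen]
{p, r} --0--> {p, q, r, s, t}  [seen]
{p, r} --1--> {p, q, s, t}  [new]
{p, r} --2--> {q, s}  [seen]
{r, s} --0--> {p, r, s, t}  [new]
{r, s} --1--> {p, q, r, s, t}  [seen]
{r, s} --2--> {p, q, r, s}  [seen]
{q, r} --0--> {p, q, r, s, t}  [seen]
{q, r} --1--> {p, q, s, t}  [seen]
{q, r} --2--> {q, s}  [seen]
{p, q, r, s} --0--> {p, q, r, s, t}  [seen]
{p, q, r, s} --1--> {p, q, r, s, t}  [seen]
{p, q, r, s} --2--> {p, q, r, s}  [seen]
{p, q, s, t} --0--> {p, q, r, s, t}  [seen]
{p, q, s, t} --1--> {p, q, r, t}  [new]
{p, q, s, t} --2--> {p, q, r, s}  [seen]
{p, r, s, t} --0--> {p, q, r, s, t}  [seen]
{p, r, s, t} --1--> {p, q, r, s, t}  [seen]
{p, r, s, t} --2--> {p, q, r, s}  [seen]
{p, q, r, t} --0--> {p, q, r, s, t}  [seen]
{p, q, r, t} --1--> {p, q, r, s, t}  [seen]
{p, q, r, t} --2--> {q, r, s}  [seen]
Reachable DFA states: {p}, {q, r, t}, {t}, {s}, {p, q, r, s, t}, {q, r, s}, {q, s}, {p, r}, {r, s}, {q, r}, {p, q, r, s}, {p, q, s, t}, {p, r, s, t}, {p, q, r, t}.

14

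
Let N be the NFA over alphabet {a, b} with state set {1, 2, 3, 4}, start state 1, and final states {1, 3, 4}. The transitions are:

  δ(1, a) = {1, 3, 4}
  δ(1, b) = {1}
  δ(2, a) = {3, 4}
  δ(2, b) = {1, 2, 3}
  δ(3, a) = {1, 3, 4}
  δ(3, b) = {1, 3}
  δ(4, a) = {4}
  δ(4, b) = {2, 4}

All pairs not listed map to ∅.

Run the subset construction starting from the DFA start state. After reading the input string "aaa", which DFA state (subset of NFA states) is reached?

Start: {1}.
δ(1,a) = {1, 3, 4}.
Union: {1, 3, 4}.
After a: {1, 3, 4}.
δ(1,a) = {1, 3, 4}; δ(3,a) = {1, 3, 4}; δ(4,a) = {4}.
Union: {1, 3, 4}.
After a: {1, 3, 4}.
δ(1,a) = {1, 3, 4}; δ(3,a) = {1, 3, 4}; δ(4,a) = {4}.
Union: {1, 3, 4}.
After a: {1, 3, 4}.

{1, 3, 4}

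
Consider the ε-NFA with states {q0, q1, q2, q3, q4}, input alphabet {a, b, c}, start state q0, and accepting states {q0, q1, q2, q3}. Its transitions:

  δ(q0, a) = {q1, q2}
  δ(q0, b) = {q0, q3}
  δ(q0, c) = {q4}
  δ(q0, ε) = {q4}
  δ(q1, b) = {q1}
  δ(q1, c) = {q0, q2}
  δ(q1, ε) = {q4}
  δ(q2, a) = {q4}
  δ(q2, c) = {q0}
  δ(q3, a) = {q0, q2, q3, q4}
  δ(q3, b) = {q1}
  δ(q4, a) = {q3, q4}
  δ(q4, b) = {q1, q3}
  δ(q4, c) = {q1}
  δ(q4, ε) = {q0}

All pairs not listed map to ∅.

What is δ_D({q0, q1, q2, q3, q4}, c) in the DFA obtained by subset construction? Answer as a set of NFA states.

δ(q0,c) = {q4}; δ(q1,c) = {q0, q2}; δ(q2,c) = {q0}; δ(q3,c) = ∅; δ(q4,c) = {q1}.
Union: {q0, q1, q2, q4}.

{q0, q1, q2, q4}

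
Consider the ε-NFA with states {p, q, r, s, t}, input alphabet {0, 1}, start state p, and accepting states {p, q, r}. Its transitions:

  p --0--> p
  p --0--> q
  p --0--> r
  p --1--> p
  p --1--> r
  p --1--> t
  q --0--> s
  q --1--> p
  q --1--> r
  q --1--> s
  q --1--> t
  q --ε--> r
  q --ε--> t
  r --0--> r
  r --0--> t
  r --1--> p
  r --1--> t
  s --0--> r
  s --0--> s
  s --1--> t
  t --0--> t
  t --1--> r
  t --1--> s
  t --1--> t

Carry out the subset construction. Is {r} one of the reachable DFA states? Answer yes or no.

no

Start state of the DFA: {p} (ε-closure of the NFA start).
{p} --0--> {p, q, r, t}  [new]
{p} --1--> {p, r, t}  [new]
{p, q, r, t} --0--> {p, q, r, s, t}  [new]
{p, q, r, t} --1--> {p, r, s, t}  [new]
{p, r, t} --0--> {p, q, r, t}  [seen]
{p, r, t} --1--> {p, r, s, t}  [seen]
{p, q, r, s, t} --0--> {p, q, r, s, t}  [seen]
{p, q, r, s, t} --1--> {p, r, s, t}  [seen]
{p, r, s, t} --0--> {p, q, r, s, t}  [seen]
{p, r, s, t} --1--> {p, r, s, t}  [seen]
Reachable DFA states: {p}, {p, q, r, t}, {p, r, t}, {p, q, r, s, t}, {p, r, s, t}.
{r} is not among them.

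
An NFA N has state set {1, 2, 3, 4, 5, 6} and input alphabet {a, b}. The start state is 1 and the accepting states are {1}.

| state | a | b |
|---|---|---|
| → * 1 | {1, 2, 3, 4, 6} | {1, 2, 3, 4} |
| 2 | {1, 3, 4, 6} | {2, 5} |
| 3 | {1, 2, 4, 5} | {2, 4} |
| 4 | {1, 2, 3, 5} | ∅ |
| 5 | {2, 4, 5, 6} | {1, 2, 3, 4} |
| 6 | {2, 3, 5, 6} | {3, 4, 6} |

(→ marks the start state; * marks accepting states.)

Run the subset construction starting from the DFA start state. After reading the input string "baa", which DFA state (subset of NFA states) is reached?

Start: {1}.
δ(1,b) = {1, 2, 3, 4}.
Union: {1, 2, 3, 4}.
After b: {1, 2, 3, 4}.
δ(1,a) = {1, 2, 3, 4, 6}; δ(2,a) = {1, 3, 4, 6}; δ(3,a) = {1, 2, 4, 5}; δ(4,a) = {1, 2, 3, 5}.
Union: {1, 2, 3, 4, 5, 6}.
After a: {1, 2, 3, 4, 5, 6}.
δ(1,a) = {1, 2, 3, 4, 6}; δ(2,a) = {1, 3, 4, 6}; δ(3,a) = {1, 2, 4, 5}; δ(4,a) = {1, 2, 3, 5}; δ(5,a) = {2, 4, 5, 6}; δ(6,a) = {2, 3, 5, 6}.
Union: {1, 2, 3, 4, 5, 6}.
After a: {1, 2, 3, 4, 5, 6}.

{1, 2, 3, 4, 5, 6}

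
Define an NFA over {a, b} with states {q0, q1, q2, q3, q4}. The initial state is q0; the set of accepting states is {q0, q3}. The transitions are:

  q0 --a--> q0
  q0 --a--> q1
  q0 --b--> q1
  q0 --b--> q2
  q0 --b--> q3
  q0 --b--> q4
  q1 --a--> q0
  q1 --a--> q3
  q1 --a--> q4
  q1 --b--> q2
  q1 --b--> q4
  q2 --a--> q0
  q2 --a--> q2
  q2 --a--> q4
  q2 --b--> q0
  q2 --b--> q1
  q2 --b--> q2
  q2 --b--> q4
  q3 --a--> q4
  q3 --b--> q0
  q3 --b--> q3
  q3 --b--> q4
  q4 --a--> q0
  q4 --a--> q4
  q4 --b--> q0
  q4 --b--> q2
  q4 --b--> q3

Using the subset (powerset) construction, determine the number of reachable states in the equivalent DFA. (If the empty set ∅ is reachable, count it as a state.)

7

Start state of the DFA: {q0}.
{q0} --a--> {q0, q1}  [new]
{q0} --b--> {q1, q2, q3, q4}  [new]
{q0, q1} --a--> {q0, q1, q3, q4}  [new]
{q0, q1} --b--> {q1, q2, q3, q4}  [seen]
{q1, q2, q3, q4} --a--> {q0, q2, q3, q4}  [new]
{q1, q2, q3, q4} --b--> {q0, q1, q2, q3, q4}  [new]
{q0, q1, q3, q4} --a--> {q0, q1, q3, q4}  [seen]
{q0, q1, q3, q4} --b--> {q0, q1, q2, q3, q4}  [seen]
{q0, q2, q3, q4} --a--> {q0, q1, q2, q4}  [new]
{q0, q2, q3, q4} --b--> {q0, q1, q2, q3, q4}  [seen]
{q0, q1, q2, q3, q4} --a--> {q0, q1, q2, q3, q4}  [seen]
{q0, q1, q2, q3, q4} --b--> {q0, q1, q2, q3, q4}  [seen]
{q0, q1, q2, q4} --a--> {q0, q1, q2, q3, q4}  [seen]
{q0, q1, q2, q4} --b--> {q0, q1, q2, q3, q4}  [seen]
Reachable DFA states: {q0}, {q0, q1}, {q1, q2, q3, q4}, {q0, q1, q3, q4}, {q0, q2, q3, q4}, {q0, q1, q2, q3, q4}, {q0, q1, q2, q4}.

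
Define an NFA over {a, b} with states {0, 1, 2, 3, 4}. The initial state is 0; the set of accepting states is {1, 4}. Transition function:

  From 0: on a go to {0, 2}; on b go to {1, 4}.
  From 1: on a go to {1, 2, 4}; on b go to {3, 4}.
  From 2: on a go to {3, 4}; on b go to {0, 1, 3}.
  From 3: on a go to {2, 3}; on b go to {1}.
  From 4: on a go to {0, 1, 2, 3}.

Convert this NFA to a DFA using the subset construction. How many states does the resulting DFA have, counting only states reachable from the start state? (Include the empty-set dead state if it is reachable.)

11

Start state of the DFA: {0}.
{0} --a--> {0, 2}  [new]
{0} --b--> {1, 4}  [new]
{0, 2} --a--> {0, 2, 3, 4}  [new]
{0, 2} --b--> {0, 1, 3, 4}  [new]
{1, 4} --a--> {0, 1, 2, 3, 4}  [new]
{1, 4} --b--> {3, 4}  [new]
{0, 2, 3, 4} --a--> {0, 1, 2, 3, 4}  [seen]
{0, 2, 3, 4} --b--> {0, 1, 3, 4}  [seen]
{0, 1, 3, 4} --a--> {0, 1, 2, 3, 4}  [seen]
{0, 1, 3, 4} --b--> {1, 3, 4}  [new]
{0, 1, 2, 3, 4} --a--> {0, 1, 2, 3, 4}  [seen]
{0, 1, 2, 3, 4} --b--> {0, 1, 3, 4}  [seen]
{3, 4} --a--> {0, 1, 2, 3}  [new]
{3, 4} --b--> {1}  [new]
{1, 3, 4} --a--> {0, 1, 2, 3, 4}  [seen]
{1, 3, 4} --b--> {1, 3, 4}  [seen]
{0, 1, 2, 3} --a--> {0, 1, 2, 3, 4}  [seen]
{0, 1, 2, 3} --b--> {0, 1, 3, 4}  [seen]
{1} --a--> {1, 2, 4}  [new]
{1} --b--> {3, 4}  [seen]
{1, 2, 4} --a--> {0, 1, 2, 3, 4}  [seen]
{1, 2, 4} --b--> {0, 1, 3, 4}  [seen]
Reachable DFA states: {0}, {0, 2}, {1, 4}, {0, 2, 3, 4}, {0, 1, 3, 4}, {0, 1, 2, 3, 4}, {3, 4}, {1, 3, 4}, {0, 1, 2, 3}, {1}, {1, 2, 4}.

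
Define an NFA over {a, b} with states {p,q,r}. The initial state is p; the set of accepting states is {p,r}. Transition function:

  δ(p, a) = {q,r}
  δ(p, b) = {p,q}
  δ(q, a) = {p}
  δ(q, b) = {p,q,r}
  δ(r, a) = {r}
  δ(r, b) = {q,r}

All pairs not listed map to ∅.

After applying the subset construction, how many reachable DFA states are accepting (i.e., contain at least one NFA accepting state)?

5

Start state of the DFA: {p}.
{p} --a--> {q,r}  [new]
{p} --b--> {p,q}  [new]
{q,r} --a--> {p,r}  [new]
{q,r} --b--> {p,q,r}  [new]
{p,q} --a--> {p,q,r}  [seen]
{p,q} --b--> {p,q,r}  [seen]
{p,r} --a--> {q,r}  [seen]
{p,r} --b--> {p,q,r}  [seen]
{p,q,r} --a--> {p,q,r}  [seen]
{p,q,r} --b--> {p,q,r}  [seen]
Reachable DFA states: {p}, {q,r}, {p,q}, {p,r}, {p,q,r}.
Accepting DFA states (contain an NFA accepting state): {p}, {q,r}, {p,q}, {p,r}, {p,q,r}.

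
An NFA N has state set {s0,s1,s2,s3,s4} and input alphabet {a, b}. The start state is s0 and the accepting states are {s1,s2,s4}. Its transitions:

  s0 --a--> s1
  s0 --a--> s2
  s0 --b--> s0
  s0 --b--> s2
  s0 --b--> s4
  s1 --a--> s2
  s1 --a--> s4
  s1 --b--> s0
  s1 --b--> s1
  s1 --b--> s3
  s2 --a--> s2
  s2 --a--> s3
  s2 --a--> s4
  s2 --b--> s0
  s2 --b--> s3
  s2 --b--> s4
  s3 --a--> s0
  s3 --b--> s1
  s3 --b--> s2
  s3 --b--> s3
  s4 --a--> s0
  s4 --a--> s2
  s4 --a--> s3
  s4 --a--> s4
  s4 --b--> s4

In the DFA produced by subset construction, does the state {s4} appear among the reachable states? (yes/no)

no

Start state of the DFA: {s0}.
{s0} --a--> {s1,s2}  [new]
{s0} --b--> {s0,s2,s4}  [new]
{s1,s2} --a--> {s2,s3,s4}  [new]
{s1,s2} --b--> {s0,s1,s3,s4}  [new]
{s0,s2,s4} --a--> {s0,s1,s2,s3,s4}  [new]
{s0,s2,s4} --b--> {s0,s2,s3,s4}  [new]
{s2,s3,s4} --a--> {s0,s2,s3,s4}  [seen]
{s2,s3,s4} --b--> {s0,s1,s2,s3,s4}  [seen]
{s0,s1,s3,s4} --a--> {s0,s1,s2,s3,s4}  [seen]
{s0,s1,s3,s4} --b--> {s0,s1,s2,s3,s4}  [seen]
{s0,s1,s2,s3,s4} --a--> {s0,s1,s2,s3,s4}  [seen]
{s0,s1,s2,s3,s4} --b--> {s0,s1,s2,s3,s4}  [seen]
{s0,s2,s3,s4} --a--> {s0,s1,s2,s3,s4}  [seen]
{s0,s2,s3,s4} --b--> {s0,s1,s2,s3,s4}  [seen]
Reachable DFA states: {s0}, {s1,s2}, {s0,s2,s4}, {s2,s3,s4}, {s0,s1,s3,s4}, {s0,s1,s2,s3,s4}, {s0,s2,s3,s4}.
{s4} is not among them.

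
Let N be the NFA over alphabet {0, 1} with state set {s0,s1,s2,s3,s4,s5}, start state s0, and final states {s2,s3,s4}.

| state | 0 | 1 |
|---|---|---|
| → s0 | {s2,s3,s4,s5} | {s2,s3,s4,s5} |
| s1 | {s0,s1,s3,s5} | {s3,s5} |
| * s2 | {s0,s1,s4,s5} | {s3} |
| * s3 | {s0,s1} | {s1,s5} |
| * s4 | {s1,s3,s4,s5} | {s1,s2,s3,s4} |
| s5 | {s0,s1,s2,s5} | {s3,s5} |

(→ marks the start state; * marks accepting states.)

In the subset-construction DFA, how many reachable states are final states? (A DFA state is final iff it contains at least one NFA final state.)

3

Start state of the DFA: {s0}.
{s0} --0--> {s2,s3,s4,s5}  [new]
{s0} --1--> {s2,s3,s4,s5}  [seen]
{s2,s3,s4,s5} --0--> {s0,s1,s2,s3,s4,s5}  [new]
{s2,s3,s4,s5} --1--> {s1,s2,s3,s4,s5}  [new]
{s0,s1,s2,s3,s4,s5} --0--> {s0,s1,s2,s3,s4,s5}  [seen]
{s0,s1,s2,s3,s4,s5} --1--> {s1,s2,s3,s4,s5}  [seen]
{s1,s2,s3,s4,s5} --0--> {s0,s1,s2,s3,s4,s5}  [seen]
{s1,s2,s3,s4,s5} --1--> {s1,s2,s3,s4,s5}  [seen]
Reachable DFA states: {s0}, {s2,s3,s4,s5}, {s0,s1,s2,s3,s4,s5}, {s1,s2,s3,s4,s5}.
Accepting DFA states (contain an NFA accepting state): {s2,s3,s4,s5}, {s0,s1,s2,s3,s4,s5}, {s1,s2,s3,s4,s5}.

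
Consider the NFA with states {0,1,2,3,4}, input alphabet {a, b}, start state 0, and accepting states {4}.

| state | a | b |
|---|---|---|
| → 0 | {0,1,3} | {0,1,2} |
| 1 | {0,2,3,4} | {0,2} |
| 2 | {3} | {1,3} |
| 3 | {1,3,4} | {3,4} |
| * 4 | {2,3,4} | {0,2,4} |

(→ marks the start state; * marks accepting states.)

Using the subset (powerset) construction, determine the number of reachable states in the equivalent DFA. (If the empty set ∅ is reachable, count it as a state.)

5

Start state of the DFA: {0}.
{0} --a--> {0,1,3}  [new]
{0} --b--> {0,1,2}  [new]
{0,1,3} --a--> {0,1,2,3,4}  [new]
{0,1,3} --b--> {0,1,2,3,4}  [seen]
{0,1,2} --a--> {0,1,2,3,4}  [seen]
{0,1,2} --b--> {0,1,2,3}  [new]
{0,1,2,3,4} --a--> {0,1,2,3,4}  [seen]
{0,1,2,3,4} --b--> {0,1,2,3,4}  [seen]
{0,1,2,3} --a--> {0,1,2,3,4}  [seen]
{0,1,2,3} --b--> {0,1,2,3,4}  [seen]
Reachable DFA states: {0}, {0,1,3}, {0,1,2}, {0,1,2,3,4}, {0,1,2,3}.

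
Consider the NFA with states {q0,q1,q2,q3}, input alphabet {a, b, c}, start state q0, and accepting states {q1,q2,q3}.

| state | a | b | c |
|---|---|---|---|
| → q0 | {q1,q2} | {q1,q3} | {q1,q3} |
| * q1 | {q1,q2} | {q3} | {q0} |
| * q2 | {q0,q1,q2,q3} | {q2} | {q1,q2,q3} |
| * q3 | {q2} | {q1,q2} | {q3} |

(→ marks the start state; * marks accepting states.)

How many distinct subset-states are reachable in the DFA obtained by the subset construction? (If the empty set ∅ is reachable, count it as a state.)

7

Start state of the DFA: {q0}.
{q0} --a--> {q1,q2}  [new]
{q0} --b--> {q1,q3}  [new]
{q0} --c--> {q1,q3}  [seen]
{q1,q2} --a--> {q0,q1,q2,q3}  [new]
{q1,q2} --b--> {q2,q3}  [new]
{q1,q2} --c--> {q0,q1,q2,q3}  [seen]
{q1,q3} --a--> {q1,q2}  [seen]
{q1,q3} --b--> {q1,q2,q3}  [new]
{q1,q3} --c--> {q0,q3}  [new]
{q0,q1,q2,q3} --a--> {q0,q1,q2,q3}  [seen]
{q0,q1,q2,q3} --b--> {q1,q2,q3}  [seen]
{q0,q1,q2,q3} --c--> {q0,q1,q2,q3}  [seen]
{q2,q3} --a--> {q0,q1,q2,q3}  [seen]
{q2,q3} --b--> {q1,q2}  [seen]
{q2,q3} --c--> {q1,q2,q3}  [seen]
{q1,q2,q3} --a--> {q0,q1,q2,q3}  [seen]
{q1,q2,q3} --b--> {q1,q2,q3}  [seen]
{q1,q2,q3} --c--> {q0,q1,q2,q3}  [seen]
{q0,q3} --a--> {q1,q2}  [seen]
{q0,q3} --b--> {q1,q2,q3}  [seen]
{q0,q3} --c--> {q1,q3}  [seen]
Reachable DFA states: {q0}, {q1,q2}, {q1,q3}, {q0,q1,q2,q3}, {q2,q3}, {q1,q2,q3}, {q0,q3}.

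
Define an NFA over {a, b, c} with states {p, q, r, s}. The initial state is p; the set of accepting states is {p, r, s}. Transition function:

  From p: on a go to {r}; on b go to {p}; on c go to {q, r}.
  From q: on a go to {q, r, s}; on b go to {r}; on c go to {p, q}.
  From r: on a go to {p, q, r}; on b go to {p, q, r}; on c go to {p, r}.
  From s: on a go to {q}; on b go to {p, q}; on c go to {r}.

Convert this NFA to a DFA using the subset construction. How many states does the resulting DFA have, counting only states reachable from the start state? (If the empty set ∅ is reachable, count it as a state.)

Start state of the DFA: {p}.
{p} --a--> {r}  [new]
{p} --b--> {p}  [seen]
{p} --c--> {q, r}  [new]
{r} --a--> {p, q, r}  [new]
{r} --b--> {p, q, r}  [seen]
{r} --c--> {p, r}  [new]
{q, r} --a--> {p, q, r, s}  [new]
{q, r} --b--> {p, q, r}  [seen]
{q, r} --c--> {p, q, r}  [seen]
{p, q, r} --a--> {p, q, r, s}  [seen]
{p, q, r} --b--> {p, q, r}  [seen]
{p, q, r} --c--> {p, q, r}  [seen]
{p, r} --a--> {p, q, r}  [seen]
{p, r} --b--> {p, q, r}  [seen]
{p, r} --c--> {p, q, r}  [seen]
{p, q, r, s} --a--> {p, q, r, s}  [seen]
{p, q, r, s} --b--> {p, q, r}  [seen]
{p, q, r, s} --c--> {p, q, r}  [seen]
Reachable DFA states: {p}, {r}, {q, r}, {p, q, r}, {p, r}, {p, q, r, s}.

6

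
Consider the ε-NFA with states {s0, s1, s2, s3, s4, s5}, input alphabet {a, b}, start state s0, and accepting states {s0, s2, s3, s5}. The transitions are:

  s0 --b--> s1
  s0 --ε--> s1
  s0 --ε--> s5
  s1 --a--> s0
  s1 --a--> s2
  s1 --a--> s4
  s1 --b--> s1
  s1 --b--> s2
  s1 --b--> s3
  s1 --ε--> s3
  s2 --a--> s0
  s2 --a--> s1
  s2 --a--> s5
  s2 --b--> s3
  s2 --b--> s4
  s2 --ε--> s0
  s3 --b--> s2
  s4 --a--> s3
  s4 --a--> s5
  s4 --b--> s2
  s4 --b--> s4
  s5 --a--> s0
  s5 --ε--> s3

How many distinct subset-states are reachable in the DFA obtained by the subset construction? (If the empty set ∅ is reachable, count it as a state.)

Start state of the DFA: {s0, s1, s3, s5} (ε-closure of the NFA start).
{s0, s1, s3, s5} --a--> {s0, s1, s2, s3, s4, s5}  [new]
{s0, s1, s3, s5} --b--> {s0, s1, s2, s3, s5}  [new]
{s0, s1, s2, s3, s4, s5} --a--> {s0, s1, s2, s3, s4, s5}  [seen]
{s0, s1, s2, s3, s4, s5} --b--> {s0, s1, s2, s3, s4, s5}  [seen]
{s0, s1, s2, s3, s5} --a--> {s0, s1, s2, s3, s4, s5}  [seen]
{s0, s1, s2, s3, s5} --b--> {s0, s1, s2, s3, s4, s5}  [seen]
Reachable DFA states: {s0, s1, s3, s5}, {s0, s1, s2, s3, s4, s5}, {s0, s1, s2, s3, s5}.

3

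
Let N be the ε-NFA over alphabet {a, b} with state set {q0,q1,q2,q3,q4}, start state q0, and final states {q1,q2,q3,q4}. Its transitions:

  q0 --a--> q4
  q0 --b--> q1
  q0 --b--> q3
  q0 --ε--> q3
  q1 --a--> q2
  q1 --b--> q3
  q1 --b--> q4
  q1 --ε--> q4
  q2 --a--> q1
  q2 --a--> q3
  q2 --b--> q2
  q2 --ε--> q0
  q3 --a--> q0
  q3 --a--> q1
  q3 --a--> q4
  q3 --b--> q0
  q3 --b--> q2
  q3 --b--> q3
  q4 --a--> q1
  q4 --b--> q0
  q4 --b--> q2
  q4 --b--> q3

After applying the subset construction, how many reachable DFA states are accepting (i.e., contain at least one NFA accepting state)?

3

Start state of the DFA: {q0,q3} (ε-closure of the NFA start).
{q0,q3} --a--> {q0,q1,q3,q4}  [new]
{q0,q3} --b--> {q0,q1,q2,q3,q4}  [new]
{q0,q1,q3,q4} --a--> {q0,q1,q2,q3,q4}  [seen]
{q0,q1,q3,q4} --b--> {q0,q1,q2,q3,q4}  [seen]
{q0,q1,q2,q3,q4} --a--> {q0,q1,q2,q3,q4}  [seen]
{q0,q1,q2,q3,q4} --b--> {q0,q1,q2,q3,q4}  [seen]
Reachable DFA states: {q0,q3}, {q0,q1,q3,q4}, {q0,q1,q2,q3,q4}.
Accepting DFA states (contain an NFA accepting state): {q0,q3}, {q0,q1,q3,q4}, {q0,q1,q2,q3,q4}.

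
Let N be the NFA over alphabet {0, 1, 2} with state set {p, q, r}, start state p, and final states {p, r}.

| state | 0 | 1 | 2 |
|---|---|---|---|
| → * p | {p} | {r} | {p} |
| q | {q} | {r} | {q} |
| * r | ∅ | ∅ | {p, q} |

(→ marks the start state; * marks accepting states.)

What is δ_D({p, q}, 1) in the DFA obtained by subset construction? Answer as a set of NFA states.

δ(p,1) = {r}; δ(q,1) = {r}.
Union: {r}.

{r}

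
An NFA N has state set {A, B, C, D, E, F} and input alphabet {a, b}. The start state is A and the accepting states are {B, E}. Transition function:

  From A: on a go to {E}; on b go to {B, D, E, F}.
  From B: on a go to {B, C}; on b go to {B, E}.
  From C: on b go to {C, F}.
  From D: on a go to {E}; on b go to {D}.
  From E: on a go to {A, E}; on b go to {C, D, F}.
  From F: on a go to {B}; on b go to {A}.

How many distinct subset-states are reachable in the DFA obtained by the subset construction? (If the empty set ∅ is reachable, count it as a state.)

Start state of the DFA: {A}.
{A} --a--> {E}  [new]
{A} --b--> {B, D, E, F}  [new]
{E} --a--> {A, E}  [new]
{E} --b--> {C, D, F}  [new]
{B, D, E, F} --a--> {A, B, C, E}  [new]
{B, D, E, F} --b--> {A, B, C, D, E, F}  [new]
{A, E} --a--> {A, E}  [seen]
{A, E} --b--> {B, C, D, E, F}  [new]
{C, D, F} --a--> {B, E}  [new]
{C, D, F} --b--> {A, C, D, F}  [new]
{A, B, C, E} --a--> {A, B, C, E}  [seen]
{A, B, C, E} --b--> {B, C, D, E, F}  [seen]
{A, B, C, D, E, F} --a--> {A, B, C, E}  [seen]
{A, B, C, D, E, F} --b--> {A, B, C, D, E, F}  [seen]
{B, C, D, E, F} --a--> {A, B, C, E}  [seen]
{B, C, D, E, F} --b--> {A, B, C, D, E, F}  [seen]
{B, E} --a--> {A, B, C, E}  [seen]
{B, E} --b--> {B, C, D, E, F}  [seen]
{A, C, D, F} --a--> {B, E}  [seen]
{A, C, D, F} --b--> {A, B, C, D, E, F}  [seen]
Reachable DFA states: {A}, {E}, {B, D, E, F}, {A, E}, {C, D, F}, {A, B, C, E}, {A, B, C, D, E, F}, {B, C, D, E, F}, {B, E}, {A, C, D, F}.

10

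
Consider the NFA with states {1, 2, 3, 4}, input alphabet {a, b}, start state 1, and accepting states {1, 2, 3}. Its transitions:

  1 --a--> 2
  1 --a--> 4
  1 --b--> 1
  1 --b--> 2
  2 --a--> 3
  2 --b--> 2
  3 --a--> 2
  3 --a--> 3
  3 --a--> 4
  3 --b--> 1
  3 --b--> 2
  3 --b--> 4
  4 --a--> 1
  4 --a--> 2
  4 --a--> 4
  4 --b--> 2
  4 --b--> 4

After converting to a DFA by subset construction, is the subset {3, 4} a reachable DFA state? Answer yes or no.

Start state of the DFA: {1}.
{1} --a--> {2, 4}  [new]
{1} --b--> {1, 2}  [new]
{2, 4} --a--> {1, 2, 3, 4}  [new]
{2, 4} --b--> {2, 4}  [seen]
{1, 2} --a--> {2, 3, 4}  [new]
{1, 2} --b--> {1, 2}  [seen]
{1, 2, 3, 4} --a--> {1, 2, 3, 4}  [seen]
{1, 2, 3, 4} --b--> {1, 2, 4}  [new]
{2, 3, 4} --a--> {1, 2, 3, 4}  [seen]
{2, 3, 4} --b--> {1, 2, 4}  [seen]
{1, 2, 4} --a--> {1, 2, 3, 4}  [seen]
{1, 2, 4} --b--> {1, 2, 4}  [seen]
Reachable DFA states: {1}, {2, 4}, {1, 2}, {1, 2, 3, 4}, {2, 3, 4}, {1, 2, 4}.
{3, 4} is not among them.

no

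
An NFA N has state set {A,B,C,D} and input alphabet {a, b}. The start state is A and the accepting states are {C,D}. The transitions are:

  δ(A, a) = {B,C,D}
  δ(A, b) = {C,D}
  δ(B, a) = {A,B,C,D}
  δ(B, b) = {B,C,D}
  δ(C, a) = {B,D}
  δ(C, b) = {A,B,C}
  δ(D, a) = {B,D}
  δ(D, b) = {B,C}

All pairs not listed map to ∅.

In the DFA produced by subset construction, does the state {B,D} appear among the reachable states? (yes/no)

yes

Start state of the DFA: {A}.
{A} --a--> {B,C,D}  [new]
{A} --b--> {C,D}  [new]
{B,C,D} --a--> {A,B,C,D}  [new]
{B,C,D} --b--> {A,B,C,D}  [seen]
{C,D} --a--> {B,D}  [new]
{C,D} --b--> {A,B,C}  [new]
{A,B,C,D} --a--> {A,B,C,D}  [seen]
{A,B,C,D} --b--> {A,B,C,D}  [seen]
{B,D} --a--> {A,B,C,D}  [seen]
{B,D} --b--> {B,C,D}  [seen]
{A,B,C} --a--> {A,B,C,D}  [seen]
{A,B,C} --b--> {A,B,C,D}  [seen]
Reachable DFA states: {A}, {B,C,D}, {C,D}, {A,B,C,D}, {B,D}, {A,B,C}.
{B,D} is among them.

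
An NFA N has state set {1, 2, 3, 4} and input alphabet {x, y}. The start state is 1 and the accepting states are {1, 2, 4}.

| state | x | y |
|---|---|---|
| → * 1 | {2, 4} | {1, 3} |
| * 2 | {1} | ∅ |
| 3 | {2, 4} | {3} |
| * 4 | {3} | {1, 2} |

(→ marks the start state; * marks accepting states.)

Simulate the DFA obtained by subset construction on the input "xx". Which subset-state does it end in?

{1, 3}

Start: {1}.
δ(1,x) = {2, 4}.
Union: {2, 4}.
After x: {2, 4}.
δ(2,x) = {1}; δ(4,x) = {3}.
Union: {1, 3}.
After x: {1, 3}.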